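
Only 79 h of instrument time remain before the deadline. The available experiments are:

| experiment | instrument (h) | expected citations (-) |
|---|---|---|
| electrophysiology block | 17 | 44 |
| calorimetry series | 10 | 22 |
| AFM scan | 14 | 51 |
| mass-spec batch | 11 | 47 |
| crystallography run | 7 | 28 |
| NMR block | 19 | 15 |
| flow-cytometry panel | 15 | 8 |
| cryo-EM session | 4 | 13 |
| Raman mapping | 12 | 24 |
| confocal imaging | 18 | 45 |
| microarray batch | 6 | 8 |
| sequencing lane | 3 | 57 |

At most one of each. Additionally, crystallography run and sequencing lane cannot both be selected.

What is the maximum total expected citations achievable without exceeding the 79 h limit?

Electrophysiology block + AFM scan + mass-spec batch + cryo-EM session + Raman mapping + confocal imaging + sequencing lane uses 79 of the 79 h and totals 281.

281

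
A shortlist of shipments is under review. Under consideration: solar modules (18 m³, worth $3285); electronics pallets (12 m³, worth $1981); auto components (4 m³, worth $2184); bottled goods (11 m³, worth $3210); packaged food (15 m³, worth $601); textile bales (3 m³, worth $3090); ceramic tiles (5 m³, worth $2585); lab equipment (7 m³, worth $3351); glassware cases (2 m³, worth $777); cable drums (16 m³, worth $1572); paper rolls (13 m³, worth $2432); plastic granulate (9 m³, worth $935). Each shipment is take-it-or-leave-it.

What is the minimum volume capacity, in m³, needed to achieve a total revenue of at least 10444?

19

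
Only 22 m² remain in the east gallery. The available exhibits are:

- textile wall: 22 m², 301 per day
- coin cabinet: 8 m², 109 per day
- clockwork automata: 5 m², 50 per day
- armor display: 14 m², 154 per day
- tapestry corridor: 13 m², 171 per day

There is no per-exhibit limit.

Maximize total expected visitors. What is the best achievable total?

301

Textile wall uses 22 of the 22 m² and totals 301.
No other feasible combination exceeds 301.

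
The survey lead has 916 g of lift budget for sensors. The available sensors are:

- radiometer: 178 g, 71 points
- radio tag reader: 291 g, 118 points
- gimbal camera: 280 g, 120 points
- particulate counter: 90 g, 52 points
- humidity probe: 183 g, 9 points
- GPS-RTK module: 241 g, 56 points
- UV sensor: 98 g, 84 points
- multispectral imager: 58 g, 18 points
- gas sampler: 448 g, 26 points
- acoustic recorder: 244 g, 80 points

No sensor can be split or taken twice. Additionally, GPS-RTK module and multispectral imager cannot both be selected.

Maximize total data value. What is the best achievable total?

411

Greedy by ratio would take radio tag reader + gimbal camera + particulate counter + UV sensor + multispectral imager: 817 g used, total 392.
Replace particulate counter with radiometer: the trade gains 19 net, giving 411 at 905 g.
Runner-up radiometer + gimbal camera + particulate counter + UV sensor + acoustic recorder tops out at 407.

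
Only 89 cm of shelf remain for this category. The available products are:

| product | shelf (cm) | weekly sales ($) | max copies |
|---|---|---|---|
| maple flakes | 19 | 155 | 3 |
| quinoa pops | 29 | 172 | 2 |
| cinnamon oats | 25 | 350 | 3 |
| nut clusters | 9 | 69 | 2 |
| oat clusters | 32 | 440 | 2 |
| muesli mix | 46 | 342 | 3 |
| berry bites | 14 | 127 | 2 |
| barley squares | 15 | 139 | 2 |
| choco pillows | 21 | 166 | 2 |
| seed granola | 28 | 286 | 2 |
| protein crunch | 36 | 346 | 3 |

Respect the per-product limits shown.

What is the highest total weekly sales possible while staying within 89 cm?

1230

Greedy by ratio would take 3×cinnamon oats + berry bites: 89 cm used, total 1177.
Replace 2×cinnamon oats and berry bites with 2×oat clusters: the trade gains 53 net, giving 1230 at 89 cm.
That's the maximum — no swap from here does better than 1230.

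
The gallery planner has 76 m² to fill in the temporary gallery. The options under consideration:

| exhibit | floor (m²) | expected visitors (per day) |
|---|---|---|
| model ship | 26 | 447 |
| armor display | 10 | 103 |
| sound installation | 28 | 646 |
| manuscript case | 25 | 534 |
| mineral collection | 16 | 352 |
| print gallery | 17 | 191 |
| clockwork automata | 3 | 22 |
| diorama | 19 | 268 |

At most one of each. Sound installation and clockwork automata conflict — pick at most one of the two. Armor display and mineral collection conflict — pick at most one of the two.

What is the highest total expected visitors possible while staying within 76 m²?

1532

By expected visitors per m²: sound installation 23.07, mineral collection 22.00, manuscript case 21.36 lead.
Best packing: sound installation + manuscript case + mineral collection — 69 m², 1532 total.
The closest alternative, sound installation + manuscript case + diorama, reaches only 1448.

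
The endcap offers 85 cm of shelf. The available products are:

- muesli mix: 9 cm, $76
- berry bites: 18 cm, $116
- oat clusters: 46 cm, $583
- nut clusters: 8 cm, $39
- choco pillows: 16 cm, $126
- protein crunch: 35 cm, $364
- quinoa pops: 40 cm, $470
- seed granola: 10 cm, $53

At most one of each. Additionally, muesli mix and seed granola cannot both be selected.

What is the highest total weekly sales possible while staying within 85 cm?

947

Taking oat clusters + protein crunch: 81 cm used, 947 in weekly sales.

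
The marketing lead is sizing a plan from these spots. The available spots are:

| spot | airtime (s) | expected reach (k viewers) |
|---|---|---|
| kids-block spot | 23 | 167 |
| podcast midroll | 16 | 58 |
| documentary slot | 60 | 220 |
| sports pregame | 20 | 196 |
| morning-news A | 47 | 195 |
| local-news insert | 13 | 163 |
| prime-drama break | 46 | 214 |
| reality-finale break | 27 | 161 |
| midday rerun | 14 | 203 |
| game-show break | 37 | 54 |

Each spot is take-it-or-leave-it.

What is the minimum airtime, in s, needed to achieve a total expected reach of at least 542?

Need the lightest bundle worth ≥ 542.
Taking sports pregame + local-news insert + midday rerun gives 562 (≥ 542) for 47 s.
No combination under 47 s hits 542.

47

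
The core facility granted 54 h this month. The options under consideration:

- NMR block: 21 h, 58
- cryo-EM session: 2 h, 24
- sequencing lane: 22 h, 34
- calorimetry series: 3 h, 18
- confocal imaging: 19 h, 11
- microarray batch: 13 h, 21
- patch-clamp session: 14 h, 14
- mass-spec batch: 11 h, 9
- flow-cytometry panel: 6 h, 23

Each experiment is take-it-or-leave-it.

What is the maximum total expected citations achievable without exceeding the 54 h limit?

Greedy by ratio would take NMR block + cryo-EM session + calorimetry series + microarray batch + flow-cytometry panel: 45 h used, total 144.
Replace microarray batch with sequencing lane: the trade gains 13 net, giving 157 at 54 h.
No other feasible combination exceeds 157.

157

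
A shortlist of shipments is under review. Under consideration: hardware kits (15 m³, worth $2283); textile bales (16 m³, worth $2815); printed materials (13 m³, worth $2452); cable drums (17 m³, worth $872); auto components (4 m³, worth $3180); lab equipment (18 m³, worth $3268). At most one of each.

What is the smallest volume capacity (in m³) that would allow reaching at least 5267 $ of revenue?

17

Look for the lowest-volume combination reaching 5267.
printed materials + auto components reaches 5632 using 17 m³.
No combination under 17 m³ hits 5267.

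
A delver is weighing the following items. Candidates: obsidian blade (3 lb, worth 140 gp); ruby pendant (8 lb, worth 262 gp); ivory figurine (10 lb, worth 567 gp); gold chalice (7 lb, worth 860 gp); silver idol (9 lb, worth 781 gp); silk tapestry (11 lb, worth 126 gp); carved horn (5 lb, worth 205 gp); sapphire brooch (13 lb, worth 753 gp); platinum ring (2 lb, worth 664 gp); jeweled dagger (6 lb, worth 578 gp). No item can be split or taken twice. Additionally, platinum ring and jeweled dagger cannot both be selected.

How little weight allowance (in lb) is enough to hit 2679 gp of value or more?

Look for the lowest-weight combination reaching 2679.
ivory figurine + gold chalice + silver idol + platinum ring reaches 2872 using 28 lb.
Below 28 lb the best achievable stays under 2679.

28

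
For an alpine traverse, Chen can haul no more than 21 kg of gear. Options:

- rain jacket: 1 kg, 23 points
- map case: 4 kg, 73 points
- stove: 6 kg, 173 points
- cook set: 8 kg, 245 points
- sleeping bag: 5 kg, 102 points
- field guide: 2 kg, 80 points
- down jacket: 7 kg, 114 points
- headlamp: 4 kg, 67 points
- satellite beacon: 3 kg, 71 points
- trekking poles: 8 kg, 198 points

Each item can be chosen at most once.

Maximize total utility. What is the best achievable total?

A density-first pass picks rain jacket + stove + cook set + field guide + satellite beacon — 592 at 20 kg.
Dropping rain jacket and satellite beacon frees 4 kg; slotting in sleeping bag (5 kg) lifts the total to 600 at 21 kg.

600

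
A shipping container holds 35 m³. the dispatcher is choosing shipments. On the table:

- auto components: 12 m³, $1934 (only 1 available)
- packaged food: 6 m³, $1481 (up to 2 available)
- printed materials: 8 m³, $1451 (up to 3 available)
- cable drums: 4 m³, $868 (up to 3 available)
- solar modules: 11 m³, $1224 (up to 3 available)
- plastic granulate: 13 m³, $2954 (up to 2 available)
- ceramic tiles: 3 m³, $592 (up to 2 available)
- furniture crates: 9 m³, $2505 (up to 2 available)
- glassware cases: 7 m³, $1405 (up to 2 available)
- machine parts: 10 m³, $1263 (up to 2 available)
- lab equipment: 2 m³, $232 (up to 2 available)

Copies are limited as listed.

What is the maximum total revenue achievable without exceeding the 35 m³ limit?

Density check — furniture crates 278.33, packaged food 246.83, plastic granulate 227.23 are the best per m³.
Best packing: 2×packaged food + cable drums + 2×furniture crates — 34 m³, 8840 total.
Every other selection either busts 35 m³ or exceeds an availability limit or fails to beat 8840.

8840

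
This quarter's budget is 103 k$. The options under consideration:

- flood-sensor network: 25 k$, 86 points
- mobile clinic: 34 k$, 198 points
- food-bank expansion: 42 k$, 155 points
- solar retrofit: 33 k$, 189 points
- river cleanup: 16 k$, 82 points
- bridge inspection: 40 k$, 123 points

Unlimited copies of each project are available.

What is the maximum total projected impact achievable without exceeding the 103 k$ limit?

By projected impact per k$: mobile clinic 5.82, solar retrofit 5.73, river cleanup 5.12 lead.
3×mobile clinic uses 102 of the 103 k$ and totals 594.

594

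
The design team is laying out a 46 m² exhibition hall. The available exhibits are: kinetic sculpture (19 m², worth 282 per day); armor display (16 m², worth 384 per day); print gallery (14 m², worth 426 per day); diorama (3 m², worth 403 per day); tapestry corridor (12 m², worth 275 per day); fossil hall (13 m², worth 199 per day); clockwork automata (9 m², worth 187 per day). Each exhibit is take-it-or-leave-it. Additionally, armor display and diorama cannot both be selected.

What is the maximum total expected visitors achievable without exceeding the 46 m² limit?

1303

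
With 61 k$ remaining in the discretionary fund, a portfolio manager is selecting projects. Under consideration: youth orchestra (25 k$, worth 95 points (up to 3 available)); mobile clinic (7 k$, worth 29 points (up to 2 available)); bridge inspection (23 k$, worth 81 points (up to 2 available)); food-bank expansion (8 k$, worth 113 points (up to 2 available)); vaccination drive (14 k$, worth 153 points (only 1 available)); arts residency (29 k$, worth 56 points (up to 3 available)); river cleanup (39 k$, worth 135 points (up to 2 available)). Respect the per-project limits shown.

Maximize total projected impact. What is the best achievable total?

Filling by ratio: 2×mobile clinic + 2×food-bank expansion + vaccination drive for 437, with 17 k$ left unused.
Dropping mobile clinic frees 7 k$; slotting in bridge inspection (23 k$) lifts the total to 489 at 60 k$.
Nothing else within 61 k$ beats 489.

489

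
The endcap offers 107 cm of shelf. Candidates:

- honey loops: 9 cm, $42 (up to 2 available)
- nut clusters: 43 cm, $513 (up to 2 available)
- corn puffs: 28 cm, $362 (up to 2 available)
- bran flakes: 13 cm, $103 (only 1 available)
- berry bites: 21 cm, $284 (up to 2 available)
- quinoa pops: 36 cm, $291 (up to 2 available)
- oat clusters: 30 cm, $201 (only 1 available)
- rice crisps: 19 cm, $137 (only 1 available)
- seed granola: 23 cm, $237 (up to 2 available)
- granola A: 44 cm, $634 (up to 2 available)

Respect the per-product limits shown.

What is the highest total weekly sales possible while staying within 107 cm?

1405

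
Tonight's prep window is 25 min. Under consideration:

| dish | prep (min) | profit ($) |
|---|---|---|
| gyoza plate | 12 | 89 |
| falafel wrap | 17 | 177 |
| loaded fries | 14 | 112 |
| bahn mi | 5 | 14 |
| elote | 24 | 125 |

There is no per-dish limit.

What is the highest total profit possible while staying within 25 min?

191

Taking falafel wrap + bahn mi: 22 min used, 191 in profit.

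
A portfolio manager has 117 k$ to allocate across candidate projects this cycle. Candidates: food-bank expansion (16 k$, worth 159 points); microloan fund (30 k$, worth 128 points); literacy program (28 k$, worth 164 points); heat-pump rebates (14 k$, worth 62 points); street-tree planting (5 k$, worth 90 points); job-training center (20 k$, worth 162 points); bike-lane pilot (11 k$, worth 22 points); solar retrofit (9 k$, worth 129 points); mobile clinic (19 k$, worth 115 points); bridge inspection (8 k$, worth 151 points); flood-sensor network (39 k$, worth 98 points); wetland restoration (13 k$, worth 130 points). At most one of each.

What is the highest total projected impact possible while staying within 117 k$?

1047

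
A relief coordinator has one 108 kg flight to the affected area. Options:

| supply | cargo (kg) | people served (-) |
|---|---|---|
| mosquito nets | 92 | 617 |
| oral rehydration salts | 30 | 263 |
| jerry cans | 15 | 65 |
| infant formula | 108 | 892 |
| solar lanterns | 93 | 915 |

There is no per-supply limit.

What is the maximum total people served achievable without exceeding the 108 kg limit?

980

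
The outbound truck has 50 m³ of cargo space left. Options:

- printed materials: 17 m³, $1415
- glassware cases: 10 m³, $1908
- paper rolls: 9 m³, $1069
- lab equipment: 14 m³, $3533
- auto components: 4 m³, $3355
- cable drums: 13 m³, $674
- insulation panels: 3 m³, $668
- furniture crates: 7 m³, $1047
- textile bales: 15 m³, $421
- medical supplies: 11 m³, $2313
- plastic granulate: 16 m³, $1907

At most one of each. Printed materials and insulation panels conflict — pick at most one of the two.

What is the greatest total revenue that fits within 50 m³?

Best packing: glassware cases + lab equipment + auto components + insulation panels + furniture crates + medical supplies — 49 m³, 12824 total.

12824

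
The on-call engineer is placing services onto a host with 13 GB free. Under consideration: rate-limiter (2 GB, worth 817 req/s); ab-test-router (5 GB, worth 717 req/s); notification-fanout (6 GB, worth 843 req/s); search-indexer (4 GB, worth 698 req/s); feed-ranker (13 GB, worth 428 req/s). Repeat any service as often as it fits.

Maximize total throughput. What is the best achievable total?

Taking 6×rate-limiter: 12 GB used, 4902 in throughput.

4902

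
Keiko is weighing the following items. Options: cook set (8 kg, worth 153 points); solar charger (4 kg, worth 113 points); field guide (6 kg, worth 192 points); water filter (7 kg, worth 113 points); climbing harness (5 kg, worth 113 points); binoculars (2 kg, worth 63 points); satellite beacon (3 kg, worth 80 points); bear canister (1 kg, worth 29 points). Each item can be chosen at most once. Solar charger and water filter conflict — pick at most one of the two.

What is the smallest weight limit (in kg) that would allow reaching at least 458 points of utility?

16

Minimise kg subject to total utility ≥ 458.
solar charger + field guide + binoculars + satellite beacon + bear canister: 477 utility at 16 kg.
Any bundle with less than 16 kg falls short of 458.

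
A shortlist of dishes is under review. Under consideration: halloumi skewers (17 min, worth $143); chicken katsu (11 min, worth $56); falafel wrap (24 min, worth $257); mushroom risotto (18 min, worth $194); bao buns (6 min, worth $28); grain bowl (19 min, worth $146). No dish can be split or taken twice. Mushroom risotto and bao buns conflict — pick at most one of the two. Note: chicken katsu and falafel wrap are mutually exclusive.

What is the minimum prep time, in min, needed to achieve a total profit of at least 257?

Need the lightest bundle worth ≥ 257.
falafel wrap reaches 257 using 24 min.
Below 24 min the best achievable stays under 257.

24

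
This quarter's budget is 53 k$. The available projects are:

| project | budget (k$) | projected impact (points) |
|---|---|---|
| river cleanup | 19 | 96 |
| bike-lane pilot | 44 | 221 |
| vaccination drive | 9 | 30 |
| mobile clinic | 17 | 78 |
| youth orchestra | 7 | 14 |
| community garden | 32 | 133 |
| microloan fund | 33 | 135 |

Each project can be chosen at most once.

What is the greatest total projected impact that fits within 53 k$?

The ratio heuristic lands on river cleanup + vaccination drive + mobile clinic + youth orchestra (218) but leaves 1 k$ idle.
The 43 k$ tied up in river cleanup and mobile clinic and youth orchestra is better spent on bike-lane pilot — total rises to 251 (53 k$).
Every other selection either busts 53 k$ or fails to beat 251.

251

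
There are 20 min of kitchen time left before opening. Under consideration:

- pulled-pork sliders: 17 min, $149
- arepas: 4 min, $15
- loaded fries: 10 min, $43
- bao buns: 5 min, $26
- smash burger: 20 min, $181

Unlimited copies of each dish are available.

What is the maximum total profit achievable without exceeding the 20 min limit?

181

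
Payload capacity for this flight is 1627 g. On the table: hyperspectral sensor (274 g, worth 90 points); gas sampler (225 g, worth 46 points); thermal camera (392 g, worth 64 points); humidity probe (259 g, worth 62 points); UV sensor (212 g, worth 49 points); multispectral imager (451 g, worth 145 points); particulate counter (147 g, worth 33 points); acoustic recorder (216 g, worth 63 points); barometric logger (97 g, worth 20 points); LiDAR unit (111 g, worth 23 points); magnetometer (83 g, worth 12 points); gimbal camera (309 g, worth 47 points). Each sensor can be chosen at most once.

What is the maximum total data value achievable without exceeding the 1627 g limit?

452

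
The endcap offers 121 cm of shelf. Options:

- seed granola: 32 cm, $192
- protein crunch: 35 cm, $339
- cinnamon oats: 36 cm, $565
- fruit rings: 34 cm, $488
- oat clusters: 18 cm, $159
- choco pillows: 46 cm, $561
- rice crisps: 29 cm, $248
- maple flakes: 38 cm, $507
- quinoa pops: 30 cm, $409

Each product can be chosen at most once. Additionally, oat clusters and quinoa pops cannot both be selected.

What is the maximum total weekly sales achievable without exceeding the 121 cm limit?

Cinnamon oats + choco pillows + maple flakes uses 120 of the 121 cm and totals 1633.
The spare 1 cm is too small for any remaining product, and no feasible exchange beats 1633.

1633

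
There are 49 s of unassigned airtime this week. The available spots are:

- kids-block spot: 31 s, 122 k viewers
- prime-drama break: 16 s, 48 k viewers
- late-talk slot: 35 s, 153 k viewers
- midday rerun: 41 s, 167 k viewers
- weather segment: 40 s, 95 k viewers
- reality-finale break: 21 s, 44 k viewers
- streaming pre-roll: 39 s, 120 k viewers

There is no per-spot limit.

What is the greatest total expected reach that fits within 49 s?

A density-first pass picks late-talk slot — 153 at 35 s.
The 35 s tied up in late-talk slot is better spent on kids-block spot + prime-drama break — total rises to 170 (47 s).
That's the maximum — no swap from here does better than 170.

170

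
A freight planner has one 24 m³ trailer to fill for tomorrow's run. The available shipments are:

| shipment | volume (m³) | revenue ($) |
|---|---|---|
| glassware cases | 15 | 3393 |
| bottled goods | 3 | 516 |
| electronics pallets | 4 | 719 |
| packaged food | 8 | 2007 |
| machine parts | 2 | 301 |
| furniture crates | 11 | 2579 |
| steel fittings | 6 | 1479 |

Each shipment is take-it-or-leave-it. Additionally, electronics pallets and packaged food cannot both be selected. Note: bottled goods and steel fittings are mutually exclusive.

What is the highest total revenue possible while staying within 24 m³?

5403

Bottled goods + packaged food + machine parts + furniture crates uses 24 of the 24 m³ and totals 5403.
The closest alternative, glassware cases + packaged food, reaches only 5400.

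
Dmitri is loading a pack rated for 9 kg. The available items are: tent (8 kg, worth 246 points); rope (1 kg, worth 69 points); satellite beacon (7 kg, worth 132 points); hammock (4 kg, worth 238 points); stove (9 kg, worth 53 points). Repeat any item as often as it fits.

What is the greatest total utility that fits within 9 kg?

621

The ratio ordering already packs tightly: 9×rope, 9 kg, 621.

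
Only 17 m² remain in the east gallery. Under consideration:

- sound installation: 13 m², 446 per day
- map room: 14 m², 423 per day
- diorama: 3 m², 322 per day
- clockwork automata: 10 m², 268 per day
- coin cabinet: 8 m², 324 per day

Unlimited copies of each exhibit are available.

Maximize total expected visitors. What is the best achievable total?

5×diorama uses 15 of the 17 m² and totals 1610.
That's the maximum — no swap from here does better than 1610.

1610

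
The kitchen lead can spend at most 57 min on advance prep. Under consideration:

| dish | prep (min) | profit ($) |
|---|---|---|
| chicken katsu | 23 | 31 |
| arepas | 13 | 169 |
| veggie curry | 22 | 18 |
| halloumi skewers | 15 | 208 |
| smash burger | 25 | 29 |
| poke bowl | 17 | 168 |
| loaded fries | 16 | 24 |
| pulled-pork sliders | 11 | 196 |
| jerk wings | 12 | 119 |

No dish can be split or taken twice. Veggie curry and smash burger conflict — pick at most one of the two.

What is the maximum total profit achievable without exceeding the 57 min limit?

The ratio heuristic lands on arepas + halloumi skewers + pulled-pork sliders + jerk wings (692) but leaves 6 min idle.
The 12 min tied up in jerk wings is better spent on poke bowl — total rises to 741 (56 min).

741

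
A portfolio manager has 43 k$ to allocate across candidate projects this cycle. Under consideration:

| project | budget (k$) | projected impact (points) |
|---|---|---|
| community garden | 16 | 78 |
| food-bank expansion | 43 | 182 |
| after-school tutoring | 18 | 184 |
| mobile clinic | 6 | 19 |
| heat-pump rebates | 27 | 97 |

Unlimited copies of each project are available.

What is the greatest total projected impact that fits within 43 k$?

387

Density check — after-school tutoring 10.22, community garden 4.88, food-bank expansion 4.23 are the best per k$.
Best packing: 2×after-school tutoring + mobile clinic — 42 k$, 387 total.
Every other selection either busts 43 k$ or fails to beat 387.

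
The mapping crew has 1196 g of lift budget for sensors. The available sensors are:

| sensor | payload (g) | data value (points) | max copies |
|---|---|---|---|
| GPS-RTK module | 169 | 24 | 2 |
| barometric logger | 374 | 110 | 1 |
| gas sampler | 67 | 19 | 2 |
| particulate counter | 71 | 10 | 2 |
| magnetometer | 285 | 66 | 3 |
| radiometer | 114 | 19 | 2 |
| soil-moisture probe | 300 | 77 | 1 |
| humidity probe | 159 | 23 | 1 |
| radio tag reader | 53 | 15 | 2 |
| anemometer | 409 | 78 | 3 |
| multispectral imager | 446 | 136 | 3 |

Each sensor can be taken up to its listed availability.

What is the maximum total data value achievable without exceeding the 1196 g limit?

Density check — multispectral imager 0.30, barometric logger 0.29, gas sampler 0.28, radio tag reader 0.28 are the best per g.
Greedy by ratio would take 2×gas sampler + 2×radio tag reader + 2×multispectral imager: 1132 g used, total 340.
The 240 g tied up in 2×gas sampler and 2×radio tag reader is better spent on soil-moisture probe — total rises to 349 (1192 g).
The spare 4 g is too small for any remaining sensor, and no exchange beats 349.

349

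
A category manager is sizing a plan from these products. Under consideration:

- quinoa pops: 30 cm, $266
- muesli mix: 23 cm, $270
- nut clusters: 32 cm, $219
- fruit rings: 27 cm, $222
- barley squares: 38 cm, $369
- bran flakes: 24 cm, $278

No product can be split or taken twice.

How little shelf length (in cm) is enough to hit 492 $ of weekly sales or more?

47

Need the lightest bundle worth ≥ 492.
muesli mix + bran flakes: 548 weekly sales at 47 cm.
Below 47 cm the best achievable stays under 492.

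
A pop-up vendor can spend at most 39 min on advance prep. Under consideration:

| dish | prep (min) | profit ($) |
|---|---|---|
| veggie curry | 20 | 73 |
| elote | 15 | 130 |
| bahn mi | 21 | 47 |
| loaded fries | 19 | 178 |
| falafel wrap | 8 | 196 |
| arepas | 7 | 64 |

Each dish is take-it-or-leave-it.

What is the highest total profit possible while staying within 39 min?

By profit per min: falafel wrap 24.50, loaded fries 9.37, arepas 9.14 lead.
Taking loaded fries + falafel wrap + arepas: 34 min used, 438 in profit.
The closest alternative, elote + falafel wrap + arepas, reaches only 390.

438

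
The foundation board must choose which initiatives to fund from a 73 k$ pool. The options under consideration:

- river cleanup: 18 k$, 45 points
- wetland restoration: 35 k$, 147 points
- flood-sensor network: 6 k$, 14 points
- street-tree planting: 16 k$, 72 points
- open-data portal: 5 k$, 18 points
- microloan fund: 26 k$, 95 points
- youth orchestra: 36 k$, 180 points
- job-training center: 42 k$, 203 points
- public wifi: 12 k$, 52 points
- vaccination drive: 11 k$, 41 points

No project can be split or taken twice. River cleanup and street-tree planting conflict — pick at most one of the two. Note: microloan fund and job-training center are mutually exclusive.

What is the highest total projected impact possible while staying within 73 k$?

327

Taking the top-ratio projects first gives street-tree planting + open-data portal + youth orchestra + public wifi for 322 (69 k$).
Replace street-tree planting and open-data portal and public wifi with wetland restoration: the trade gains 5 net, giving 327 at 71 k$.
That's the maximum — no feasible swap from here does better than 327.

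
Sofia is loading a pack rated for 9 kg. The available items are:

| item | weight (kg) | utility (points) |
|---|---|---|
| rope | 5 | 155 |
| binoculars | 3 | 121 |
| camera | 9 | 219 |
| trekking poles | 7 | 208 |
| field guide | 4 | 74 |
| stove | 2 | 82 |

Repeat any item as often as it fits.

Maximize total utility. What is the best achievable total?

The ratio heuristic lands on 4×stove (328) but leaves 1 kg idle.
The 2 kg tied up in stove is better spent on binoculars — total rises to 367 (9 kg).
Every other selection either busts 9 kg or fails to beat 367.

367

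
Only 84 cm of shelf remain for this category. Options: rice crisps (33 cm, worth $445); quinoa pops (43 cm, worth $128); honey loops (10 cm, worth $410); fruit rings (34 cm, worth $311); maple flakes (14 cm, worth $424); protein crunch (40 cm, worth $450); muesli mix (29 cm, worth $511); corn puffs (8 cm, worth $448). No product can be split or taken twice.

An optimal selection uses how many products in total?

Optimal total is 1828.
For example rice crisps + maple flakes + muesli mix + corn puffs achieves it, using 84 cm.
Any selection reaching 1828 contains exactly 4 products.

4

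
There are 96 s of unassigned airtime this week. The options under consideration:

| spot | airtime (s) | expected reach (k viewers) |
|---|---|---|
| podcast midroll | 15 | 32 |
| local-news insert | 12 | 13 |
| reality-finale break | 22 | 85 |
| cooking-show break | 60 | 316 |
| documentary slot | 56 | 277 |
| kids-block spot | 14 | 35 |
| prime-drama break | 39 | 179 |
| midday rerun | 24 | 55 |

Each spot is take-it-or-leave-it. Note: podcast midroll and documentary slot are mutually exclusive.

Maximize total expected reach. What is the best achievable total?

Taking the top-ratio spots first gives reality-finale break + cooking-show break + kids-block spot for 436 (96 s).
A better packing is documentary slot + prime-drama break: 95 s, total 456.
That's the maximum — no feasible swap from here does better than 456.

456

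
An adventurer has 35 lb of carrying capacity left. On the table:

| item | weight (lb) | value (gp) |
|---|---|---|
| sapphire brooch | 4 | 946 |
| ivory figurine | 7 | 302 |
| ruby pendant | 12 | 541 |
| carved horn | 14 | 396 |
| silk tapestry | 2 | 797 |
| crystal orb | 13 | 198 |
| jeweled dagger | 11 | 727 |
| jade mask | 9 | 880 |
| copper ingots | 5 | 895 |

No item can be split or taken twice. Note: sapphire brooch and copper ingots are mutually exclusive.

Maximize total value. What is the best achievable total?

3652

Density check — silk tapestry 398.50, sapphire brooch 236.50, copper ingots 179.00 are the best per lb.
Sapphire brooch + ivory figurine + silk tapestry + jeweled dagger + jade mask uses 33 of the 35 lb and totals 3652.
The spare 2 lb is too small for any remaining item, and no feasible exchange beats 3652.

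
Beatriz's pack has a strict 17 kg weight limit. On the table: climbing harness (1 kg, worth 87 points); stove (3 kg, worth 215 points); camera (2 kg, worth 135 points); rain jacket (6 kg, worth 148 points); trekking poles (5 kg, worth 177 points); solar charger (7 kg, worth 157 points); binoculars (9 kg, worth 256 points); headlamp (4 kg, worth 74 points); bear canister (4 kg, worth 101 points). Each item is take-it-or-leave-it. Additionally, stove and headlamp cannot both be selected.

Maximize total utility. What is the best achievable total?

762

The ratio heuristic lands on climbing harness + stove + camera + trekking poles + bear canister (715) but leaves 2 kg idle.
The 4 kg tied up in bear canister is better spent on rain jacket — total rises to 762 (17 kg).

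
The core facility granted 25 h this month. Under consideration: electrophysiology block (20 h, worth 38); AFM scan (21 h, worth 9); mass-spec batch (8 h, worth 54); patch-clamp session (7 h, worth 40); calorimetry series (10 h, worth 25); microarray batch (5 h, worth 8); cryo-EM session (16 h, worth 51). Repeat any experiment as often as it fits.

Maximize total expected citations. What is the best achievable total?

162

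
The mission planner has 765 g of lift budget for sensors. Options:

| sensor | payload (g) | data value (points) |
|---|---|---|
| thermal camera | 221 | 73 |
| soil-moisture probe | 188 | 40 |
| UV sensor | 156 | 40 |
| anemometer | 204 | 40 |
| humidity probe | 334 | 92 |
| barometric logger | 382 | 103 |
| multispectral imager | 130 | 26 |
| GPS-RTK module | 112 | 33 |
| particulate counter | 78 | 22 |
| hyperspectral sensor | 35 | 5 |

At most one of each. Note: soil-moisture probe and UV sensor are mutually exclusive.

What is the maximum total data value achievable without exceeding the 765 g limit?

Best packing: thermal camera + humidity probe + GPS-RTK module + particulate counter — 745 g, 220 total.

220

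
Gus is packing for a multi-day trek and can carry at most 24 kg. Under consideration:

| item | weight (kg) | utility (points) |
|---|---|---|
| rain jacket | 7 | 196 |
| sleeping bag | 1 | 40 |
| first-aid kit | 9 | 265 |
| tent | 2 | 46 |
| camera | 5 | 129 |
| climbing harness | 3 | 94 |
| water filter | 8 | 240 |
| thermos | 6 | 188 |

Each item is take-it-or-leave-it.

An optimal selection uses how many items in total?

4

Optimal total is 733.
For example sleeping bag + first-aid kit + water filter + thermos achieves it, using 24 kg.
Any selection reaching 733 contains exactly 4 items.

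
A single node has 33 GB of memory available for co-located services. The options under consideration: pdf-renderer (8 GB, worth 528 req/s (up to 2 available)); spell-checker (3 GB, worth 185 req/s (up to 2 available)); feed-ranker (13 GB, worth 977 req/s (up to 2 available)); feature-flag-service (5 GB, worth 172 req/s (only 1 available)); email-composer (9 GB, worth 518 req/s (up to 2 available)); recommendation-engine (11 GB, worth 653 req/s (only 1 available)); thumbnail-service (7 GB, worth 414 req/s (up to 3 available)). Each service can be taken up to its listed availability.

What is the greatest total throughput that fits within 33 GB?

2368

Greedy by ratio would take 2×spell-checker + 2×feed-ranker: 32 GB used, total 2324.
Replace 2×spell-checker with thumbnail-service: the trade gains 44 net, giving 2368 at 33 GB.
Nothing else within 33 GB beats 2368.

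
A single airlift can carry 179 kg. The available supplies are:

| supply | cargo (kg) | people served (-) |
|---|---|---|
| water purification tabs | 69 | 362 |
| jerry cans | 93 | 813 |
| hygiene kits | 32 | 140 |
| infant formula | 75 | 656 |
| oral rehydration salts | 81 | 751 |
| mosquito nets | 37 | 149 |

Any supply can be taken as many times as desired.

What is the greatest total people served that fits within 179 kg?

1564

A density-first pass picks 2×oral rehydration salts — 1502 at 162 kg.
Replace oral rehydration salts with jerry cans: the trade gains 62 net, giving 1564 at 174 kg.
Every other selection either busts 179 kg or fails to beat 1564.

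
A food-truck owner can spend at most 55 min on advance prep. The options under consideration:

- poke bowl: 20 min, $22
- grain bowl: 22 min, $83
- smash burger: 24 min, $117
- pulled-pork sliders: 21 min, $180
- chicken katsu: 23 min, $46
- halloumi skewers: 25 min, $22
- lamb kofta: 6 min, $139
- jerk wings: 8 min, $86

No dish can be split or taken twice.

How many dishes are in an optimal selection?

3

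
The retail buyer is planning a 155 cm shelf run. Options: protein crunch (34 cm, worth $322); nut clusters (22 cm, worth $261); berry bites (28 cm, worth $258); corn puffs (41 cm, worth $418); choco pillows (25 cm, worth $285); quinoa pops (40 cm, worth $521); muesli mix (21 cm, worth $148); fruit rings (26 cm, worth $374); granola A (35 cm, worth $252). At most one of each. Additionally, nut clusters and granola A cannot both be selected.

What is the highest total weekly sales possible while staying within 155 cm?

1859

Density check — fruit rings 14.38, quinoa pops 13.03, nut clusters 11.86 are the best per cm.
The ratio ordering already packs tightly: nut clusters + corn puffs + choco pillows + quinoa pops + fruit rings, 154 cm, 1859.
The spare 1 cm is too small for any remaining product, and no feasible exchange beats 1859.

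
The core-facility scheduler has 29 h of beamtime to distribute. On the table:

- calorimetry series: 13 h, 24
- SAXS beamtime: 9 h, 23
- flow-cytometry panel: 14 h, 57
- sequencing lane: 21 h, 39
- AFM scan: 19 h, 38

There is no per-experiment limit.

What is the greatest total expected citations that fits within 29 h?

114

Ranking by ratio (expected citations/h): flow-cytometry panel 4.07, SAXS beamtime 2.56, AFM scan 2.00.
2×flow-cytometry panel uses 28 of the 29 h and totals 114.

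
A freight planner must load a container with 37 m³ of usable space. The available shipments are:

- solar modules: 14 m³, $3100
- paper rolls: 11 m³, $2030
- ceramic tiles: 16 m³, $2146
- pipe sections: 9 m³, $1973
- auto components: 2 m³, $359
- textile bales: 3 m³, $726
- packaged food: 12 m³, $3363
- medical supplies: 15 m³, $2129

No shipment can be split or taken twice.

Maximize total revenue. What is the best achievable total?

Greedy by ratio would take solar modules + auto components + textile bales + packaged food: 31 m³ used, total 7548.
Replace textile bales with pipe sections: the trade gains 1247 net, giving 8795 at 37 m³.

8795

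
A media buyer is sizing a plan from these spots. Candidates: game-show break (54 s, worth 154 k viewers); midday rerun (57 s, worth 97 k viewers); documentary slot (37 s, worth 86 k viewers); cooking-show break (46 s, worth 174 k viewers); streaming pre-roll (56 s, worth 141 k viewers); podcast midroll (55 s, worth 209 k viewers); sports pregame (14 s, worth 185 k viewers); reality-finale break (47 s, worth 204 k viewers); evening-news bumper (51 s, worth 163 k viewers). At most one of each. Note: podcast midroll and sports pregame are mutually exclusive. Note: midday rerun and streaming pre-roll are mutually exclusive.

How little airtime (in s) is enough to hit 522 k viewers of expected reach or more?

Need the lightest bundle worth ≥ 522.
Taking cooking-show break + sports pregame + reality-finale break gives 563 (≥ 522) for 107 s.
Below 107 s the best achievable stays under 522.

107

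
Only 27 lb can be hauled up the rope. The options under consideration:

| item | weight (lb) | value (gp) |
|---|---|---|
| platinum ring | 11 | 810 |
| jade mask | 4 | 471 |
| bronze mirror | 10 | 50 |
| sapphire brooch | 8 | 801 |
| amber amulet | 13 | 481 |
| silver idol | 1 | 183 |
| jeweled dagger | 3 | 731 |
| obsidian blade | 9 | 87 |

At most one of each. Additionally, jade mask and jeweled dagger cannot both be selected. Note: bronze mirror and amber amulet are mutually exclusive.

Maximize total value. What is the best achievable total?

Platinum ring + sapphire brooch + silver idol + jeweled dagger uses 23 of the 27 lb and totals 2525.

2525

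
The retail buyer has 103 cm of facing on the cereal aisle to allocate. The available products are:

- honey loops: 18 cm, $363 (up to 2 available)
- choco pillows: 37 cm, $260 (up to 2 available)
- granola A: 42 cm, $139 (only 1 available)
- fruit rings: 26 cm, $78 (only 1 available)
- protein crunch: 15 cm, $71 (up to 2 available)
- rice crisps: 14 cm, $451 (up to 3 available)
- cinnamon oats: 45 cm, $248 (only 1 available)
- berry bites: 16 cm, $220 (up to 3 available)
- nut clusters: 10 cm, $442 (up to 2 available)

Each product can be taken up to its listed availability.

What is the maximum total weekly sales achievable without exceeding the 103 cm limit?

2963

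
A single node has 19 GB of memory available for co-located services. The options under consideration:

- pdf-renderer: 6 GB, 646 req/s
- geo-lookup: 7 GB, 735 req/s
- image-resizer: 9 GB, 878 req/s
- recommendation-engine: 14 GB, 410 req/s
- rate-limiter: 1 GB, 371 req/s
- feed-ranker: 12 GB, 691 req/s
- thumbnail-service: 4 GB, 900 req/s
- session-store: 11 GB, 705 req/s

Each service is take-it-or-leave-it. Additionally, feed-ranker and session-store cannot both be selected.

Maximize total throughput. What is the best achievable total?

Pdf-renderer + geo-lookup + rate-limiter + thumbnail-service uses 18 of the 19 GB and totals 2652.
The closest alternative, pdf-renderer + image-resizer + thumbnail-service, reaches only 2424.

2652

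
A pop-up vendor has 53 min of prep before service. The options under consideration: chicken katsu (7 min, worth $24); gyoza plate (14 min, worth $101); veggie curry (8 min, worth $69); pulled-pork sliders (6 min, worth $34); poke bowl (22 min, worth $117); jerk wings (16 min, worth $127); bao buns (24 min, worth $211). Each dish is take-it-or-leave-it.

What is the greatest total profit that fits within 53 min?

Filling by ratio: veggie curry + jerk wings + bao buns for 407, with 5 min left unused.
Replace jerk wings with gyoza plate + pulled-pork sliders: the trade gains 8 net, giving 415 at 52 min.

415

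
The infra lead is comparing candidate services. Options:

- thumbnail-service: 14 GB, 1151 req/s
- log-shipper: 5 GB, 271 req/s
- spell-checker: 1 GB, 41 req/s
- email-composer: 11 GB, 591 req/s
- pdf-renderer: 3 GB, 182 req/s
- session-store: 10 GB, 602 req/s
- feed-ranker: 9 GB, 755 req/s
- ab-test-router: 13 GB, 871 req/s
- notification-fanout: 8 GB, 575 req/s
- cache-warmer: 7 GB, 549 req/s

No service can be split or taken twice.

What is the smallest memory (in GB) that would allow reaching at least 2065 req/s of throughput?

Minimise GB subject to total throughput ≥ 2065.
Taking thumbnail-service + pdf-renderer + feed-ranker gives 2088 (≥ 2065) for 26 GB.
Any bundle with less than 26 GB falls short of 2065.

26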